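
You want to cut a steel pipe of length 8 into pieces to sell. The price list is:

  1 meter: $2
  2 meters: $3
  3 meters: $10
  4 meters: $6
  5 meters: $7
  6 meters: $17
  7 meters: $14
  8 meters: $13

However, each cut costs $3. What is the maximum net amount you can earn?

Build v[k] bottom-up: v[k] = max over allowed piece i of (p[i] + v[k−i]) − 3 per cut.
v[1] = 2
v[2] = 3
v[3] = 10
v[4] = 9  (first piece 1, then v[3]=10)
v[5] = 10  (first piece 2, then v[3]=10)
v[6] = 17  (first piece 3, then v[3]=10)
v[7] = 16  (first piece 1, then v[6]=17)
v[8] = 17  (first piece 2, then v[6]=17)
One optimal plan: pieces 3 + 3 + 2 (2 cuts) → $23 − $6 = $17.

17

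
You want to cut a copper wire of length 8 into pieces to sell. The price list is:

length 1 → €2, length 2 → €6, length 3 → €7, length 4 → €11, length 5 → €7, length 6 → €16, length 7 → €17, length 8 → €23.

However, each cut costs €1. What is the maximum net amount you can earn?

Consider every possible first cut. r[k] is the best of p[i]+r[k−i] over all sellable i≤k, charging 1 whenever i<k.
r[1] = 2
r[2] = max(2+2-1, 6+0) = 6
r[3] = max(2+6-1, 6+2-1, 7+0) = 7
r[4] = max(2+7-1, 6+6-1, 7+2-1, 11+0) = 11
r[5] = max(2+11-1, 6+7-1, 7+6-1, 11+2-1, 7+0) = 12
r[6] = max(2+12-1, 6+11-1, 7+7-1, 11+6-1, 7+2-1, 16+0) = 16
r[7] = max(2+16-1, 6+12-1, 7+11-1, …, 16+2-1, 17+0) = 17
r[8] = max(2+17-1, 6+16-1, 7+12-1, …, 17+2-1, 23+0) = 23
Best is to make no cuts and sell whole for €23.

23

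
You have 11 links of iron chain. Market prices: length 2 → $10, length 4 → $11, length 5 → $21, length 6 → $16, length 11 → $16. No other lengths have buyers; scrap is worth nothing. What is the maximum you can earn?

Build r[k] bottom-up: r[k] = max over allowed piece i of (p[i] + r[k−i]).
r[1] = 0
r[2] = 10
r[3] = 10
r[4] = max(10+10, 11+0) = 20
r[5] = max(10+10, 11+0, 21+0) = 21
r[6] = max(10+20, 11+10, 21+0, 16+0) = 30
r[7] = max(10+21, 11+10, 21+10, 16+0) = 31
r[8] = max(10+30, 11+20, 21+10, 16+10) = 40
r[9] = max(10+31, 11+21, 21+20, 16+10) = 41
r[10] = max(10+40, 11+30, 21+21, 16+20) = 50
r[11] = max(10+41, 11+31, 21+30, 16+21, 16+0) = 51
One optimal cutting: 5 + 2 + 2 + 2 → $51.

51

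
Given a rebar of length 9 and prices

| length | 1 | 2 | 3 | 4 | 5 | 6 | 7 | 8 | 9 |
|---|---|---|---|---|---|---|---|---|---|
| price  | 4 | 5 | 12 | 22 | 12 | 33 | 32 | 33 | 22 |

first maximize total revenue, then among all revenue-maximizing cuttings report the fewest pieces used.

3

Let r[k] be the best obtainable value from length k. For each k, try every first piece i and keep the best of price[i] + r[k−i].
r[1] = 4
r[2] = max(4+4, 5+0) = 8
r[3] = max(4+8, 5+4, 12+0) = 12
r[4] = max(4+12, 5+8, 12+4, 22+0) = 22
r[5] = max(4+22, 5+12, 12+8, 22+4, 12+0) = 26
r[6] = max(4+26, 5+22, 12+12, 22+8, 12+4, 33+0) = 33
r[7] = max(4+33, 5+26, 12+22, …, 33+4, 32+0) = 37
r[8] = max(4+37, 5+33, 12+26, …, 32+4, 33+0) = 44
r[9] = max(4+44, 5+37, 12+33, …, 33+4, 22+0) = 48
Maximum revenue is ₹48.
Now minimize piece count subject to staying optimal: for each k, pieces[k] = 1 + min over i with p[i]+r[k−i]=r[k] of pieces[k−i].
pieces[6] = 1
pieces[7] = 2
pieces[8] = 2
pieces[9] = 3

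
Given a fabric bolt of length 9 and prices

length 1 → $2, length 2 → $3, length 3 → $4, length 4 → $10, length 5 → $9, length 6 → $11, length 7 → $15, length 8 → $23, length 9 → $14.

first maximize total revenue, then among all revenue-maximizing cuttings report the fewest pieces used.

2

Let r[k] be the best obtainable value from length k. For each k, try every first piece i and keep the best of price[i] + r[k−i].
r[1] = 2
r[2] = max(2+2, 3+0) = 4
r[3] = max(2+4, 3+2, 4+0) = 6
r[4] = max(2+6, 3+4, 4+2, 10+0) = 10
r[5] = max(2+10, 3+6, 4+4, 10+2, 9+0) = 12
r[6] = max(2+12, 3+10, 4+6, 10+4, 9+2, 11+0) = 14
r[7] = max(2+14, 3+12, 4+10, …, 11+2, 15+0) = 16
r[8] = max(2+16, 3+14, 4+12, …, 15+2, 23+0) = 23
r[9] = max(2+23, 3+16, 4+14, …, 23+2, 14+0) = 25
Maximum revenue is $25.
Now minimize piece count subject to staying optimal: for each k, pieces[k] = 1 + min over i with p[i]+r[k−i]=r[k] of pieces[k−i].
pieces[6] = 3
pieces[7] = 4
pieces[8] = 1
pieces[9] = 2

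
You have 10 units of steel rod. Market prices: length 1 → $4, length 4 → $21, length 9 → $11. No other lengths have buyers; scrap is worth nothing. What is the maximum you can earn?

50

Build r[k] bottom-up: r[k] = max over allowed piece i of (p[i] + r[k−i]).
r[1] = 4
r[2] = 8  (first piece 1, then r[1]=4)
r[3] = 12  (first piece 1, then r[2]=8)
r[4] = max(4+12, 21+0) = 21
r[5] = max(4+21, 21+4) = 25
r[6] = max(4+25, 21+8) = 29
r[7] = max(4+29, 21+12) = 33
r[8] = max(4+33, 21+21) = 42
r[9] = max(4+42, 21+25, 11+0) = 46
r[10] = max(4+46, 21+29, 11+4) = 50
One optimal cutting: 4 + 4 + 1 + 1 → $50.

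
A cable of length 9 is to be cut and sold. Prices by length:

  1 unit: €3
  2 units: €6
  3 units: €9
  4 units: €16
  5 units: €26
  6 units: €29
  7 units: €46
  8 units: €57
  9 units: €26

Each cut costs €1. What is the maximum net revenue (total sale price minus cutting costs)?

Build v[k] bottom-up: v[k] = max over allowed piece i of (p[i] + v[k−i]) − 1 per cut.
v[1] = 3
v[2] = max(3+3-1, 6+0) = 6
v[3] = max(3+6-1, 6+3-1, 9+0) = 9
v[4] = max(3+9-1, 6+6-1, 9+3-1, 16+0) = 16
v[5] = max(3+16-1, 6+9-1, 9+6-1, 16+3-1, 26+0) = 26
v[6] = max(3+26-1, 6+16-1, 9+9-1, 16+6-1, 26+3-1, 29+0) = 29
v[7] = max(3+29-1, 6+26-1, 9+16-1, …, 29+3-1, 46+0) = 46
v[8] = max(3+46-1, 6+29-1, 9+26-1, …, 46+3-1, 57+0) = 57
v[9] = max(3+57-1, 6+46-1, 9+29-1, …, 57+3-1, 26+0) = 59
One optimal plan: pieces 8 + 1 (1 cut) → €60 − €1 = €59.

59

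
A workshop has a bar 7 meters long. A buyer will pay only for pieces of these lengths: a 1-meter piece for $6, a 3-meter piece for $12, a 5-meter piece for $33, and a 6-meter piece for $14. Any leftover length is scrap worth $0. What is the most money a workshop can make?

Let f[k] be the best obtainable value from length k. For each k, try every first piece i and keep the best of price[i] + f[k−i].
f[1] = 6
f[2] = 12  (first piece 1, then f[1]=6)
f[3] = 18  (first piece 1, then f[2]=12)
f[4] = 24  (first piece 1, then f[3]=18)
f[5] = 33
f[6] = 39  (first piece 1, then f[5]=33)
f[7] = 45  (first piece 1, then f[6]=39)
One optimal cutting: 5 + 1 + 1 → $45.

45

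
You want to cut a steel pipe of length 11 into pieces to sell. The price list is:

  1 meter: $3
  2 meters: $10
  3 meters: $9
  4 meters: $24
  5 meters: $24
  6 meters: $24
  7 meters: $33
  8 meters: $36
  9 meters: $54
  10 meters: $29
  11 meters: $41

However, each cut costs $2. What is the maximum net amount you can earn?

Consider every possible first cut. r[k] is the best of p[i]+r[k−i] over all sellable i≤k, charging 2 whenever i<k.
r[1] = 3
r[2] = 10
r[3] = 11  (first piece 1, then r[2]=10)
r[4] = 24
r[5] = 25  (first piece 1, then r[4]=24)
r[6] = 32  (first piece 2, then r[4]=24)
r[7] = 33  (first piece 1, then r[6]=32)
r[8] = 46  (first piece 4, then r[4]=24)
r[9] = 54
r[10] = 55  (first piece 1, then r[9]=54)
r[11] = 62  (first piece 2, then r[9]=54)
One optimal plan: pieces 9 + 2 (1 cut) → $64 − $2 = $62.

62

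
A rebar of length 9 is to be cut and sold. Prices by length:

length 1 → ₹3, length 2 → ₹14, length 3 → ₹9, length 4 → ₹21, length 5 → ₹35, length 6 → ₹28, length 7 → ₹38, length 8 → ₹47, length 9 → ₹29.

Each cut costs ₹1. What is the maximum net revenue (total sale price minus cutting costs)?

Let r[k] be the best obtainable value from length k. For each k, try every first piece i and keep the best of price[i] + r[k−i] minus the 1 cut fee when i<k.
r[1] = 3
r[2] = 14
r[3] = 16  (first piece 1, then r[2]=14)
r[4] = 27  (first piece 2, then r[2]=14)
r[5] = 35
r[6] = 40  (first piece 2, then r[4]=27)
r[7] = 48  (first piece 2, then r[5]=35)
r[8] = 53  (first piece 2, then r[6]=40)
r[9] = 61  (first piece 2, then r[7]=48)
One optimal plan: pieces 5 + 2 + 2 (2 cuts) → ₹63 − ₹2 = ₹61.

61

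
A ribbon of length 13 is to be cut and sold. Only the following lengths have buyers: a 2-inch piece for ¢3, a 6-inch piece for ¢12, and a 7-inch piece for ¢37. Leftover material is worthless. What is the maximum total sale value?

Consider every possible first cut. f[k] is the best of p[i]+f[k−i] over all sellable i≤k.
f[1] = 0
f[2] = 3
f[3] = 3
f[4] = 6  (first piece 2, then f[2]=3)
f[5] = 6
f[6] = 12
f[7] = 37
f[8] = 37
f[9] = 40  (first piece 2, then f[7]=37)
f[10] = 40
f[11] = 43  (first piece 2, then f[9]=40)
f[12] = 43
f[13] = 49  (first piece 6, then f[7]=37)
One optimal cutting: 7 + 6 → ¢49.

49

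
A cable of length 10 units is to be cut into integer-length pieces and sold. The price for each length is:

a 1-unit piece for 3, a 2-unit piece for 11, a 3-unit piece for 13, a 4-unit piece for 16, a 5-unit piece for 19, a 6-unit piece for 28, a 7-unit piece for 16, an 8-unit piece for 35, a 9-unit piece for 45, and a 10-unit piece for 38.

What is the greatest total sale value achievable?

Consider every possible first cut. R[k] is the best of p[i]+R[k−i] over all sellable i≤k.
R[1] = 3
R[2] = 11
R[3] = 14  (first piece 1, then R[2]=11)
R[4] = 22  (first piece 2, then R[2]=11)
R[5] = 25  (first piece 1, then R[4]=22)
R[6] = 33  (first piece 2, then R[4]=22)
R[7] = 36  (first piece 1, then R[6]=33)
R[8] = 44  (first piece 2, then R[6]=33)
R[9] = 47  (first piece 1, then R[8]=44)
R[10] = 55  (first piece 2, then R[8]=44)
One optimal cutting: 2 + 2 + 2 + 2 + 2 → 11 + 11 + 11 + 11 + 11 = 55.

55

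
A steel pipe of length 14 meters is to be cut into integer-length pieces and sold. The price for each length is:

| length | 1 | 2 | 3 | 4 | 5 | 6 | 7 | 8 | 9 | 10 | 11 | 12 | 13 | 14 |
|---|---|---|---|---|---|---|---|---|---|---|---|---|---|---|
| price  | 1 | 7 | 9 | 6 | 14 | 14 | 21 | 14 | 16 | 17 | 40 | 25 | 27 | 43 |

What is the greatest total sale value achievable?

Let best[k] be the best obtainable value from length k. For each k, try every first piece i and keep the best of price[i] + best[k−i].
best[1] = 1
best[2] = max(1+1, 7+0) = 7
best[3] = max(1+7, 7+1, 9+0) = 9
best[4] = max(1+9, 7+7, 9+1, 6+0) = 14
best[5] = max(1+14, 7+9, 9+7, 6+1, 14+0) = 16
best[6] = max(1+16, 7+14, 9+9, 6+7, 14+1, 14+0) = 21
best[7] = max(1+21, 7+16, 9+14, …, 14+1, 21+0) = 23
best[8] = max(1+23, 7+21, 9+16, …, 21+1, 14+0) = 28
best[9] = max(1+28, 7+23, 9+21, …, 14+1, 16+0) = 30
best[10] = max(1+30, 7+28, 9+23, …, 16+1, 17+0) = 35
best[11] = max(1+35, 7+30, 9+28, …, 17+1, 40+0) = 40
best[12] = max(1+40, 7+35, 9+30, …, 40+1, 25+0) = 42
best[13] = max(1+42, 7+40, 9+35, …, 25+1, 27+0) = 47
best[14] = max(1+47, 7+42, 9+40, …, 27+1, 43+0) = 49
One optimal cutting: 2 + 2 + 2 + 2 + 2 + 2 + 2 → $7 + $7 + $7 + $7 + $7 + $7 + $7 = $49.

49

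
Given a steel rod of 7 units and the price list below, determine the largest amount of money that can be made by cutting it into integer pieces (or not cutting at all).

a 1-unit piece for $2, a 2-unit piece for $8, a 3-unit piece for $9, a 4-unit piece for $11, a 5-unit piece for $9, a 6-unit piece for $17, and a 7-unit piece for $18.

26

Build v[k] bottom-up: v[k] = max over allowed piece i of (p[i] + v[k−i]).
v[1] = 2
v[2] = max(2+2, 8+0) = 8
v[3] = max(2+8, 8+2, 9+0) = 10
v[4] = max(2+10, 8+8, 9+2, 11+0) = 16
v[5] = max(2+16, 8+10, 9+8, 11+2, 9+0) = 18
v[6] = max(2+18, 8+16, 9+10, 11+8, 9+2, 17+0) = 24
v[7] = max(2+24, 8+18, 9+16, …, 17+2, 18+0) = 26
One optimal cutting: 2 + 2 + 2 + 1 → $8 + $8 + $8 + $2 = $26.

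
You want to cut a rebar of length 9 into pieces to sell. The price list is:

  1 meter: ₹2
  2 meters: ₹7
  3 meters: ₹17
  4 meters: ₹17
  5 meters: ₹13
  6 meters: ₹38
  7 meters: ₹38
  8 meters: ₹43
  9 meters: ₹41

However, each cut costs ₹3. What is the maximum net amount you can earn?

52

Let v[k] be the best obtainable value from length k. For each k, try every first piece i and keep the best of price[i] + v[k−i] minus the 3 cut fee when i<k.
v[1] = 2
v[2] = 7
v[3] = 17
v[4] = 17
v[5] = 21  (first piece 2, then v[3]=17)
v[6] = 38
v[7] = 38
v[8] = 43
v[9] = 52  (first piece 3, then v[6]=38)
One optimal plan: pieces 6 + 3 (1 cut) → ₹55 − ₹3 = ₹52.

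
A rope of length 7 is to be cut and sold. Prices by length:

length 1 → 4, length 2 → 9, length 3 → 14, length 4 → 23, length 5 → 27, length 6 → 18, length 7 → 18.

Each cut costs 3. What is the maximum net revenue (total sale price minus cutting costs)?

34

Build v[k] bottom-up: v[k] = max over allowed piece i of (p[i] + v[k−i]) − 3 per cut.
v[1] = 4
v[2] = max(4+4-3, 9+0) = 9
v[3] = max(4+9-3, 9+4-3, 14+0) = 14
v[4] = max(4+14-3, 9+9-3, 14+4-3, 23+0) = 23
v[5] = max(4+23-3, 9+14-3, 14+9-3, 23+4-3, 27+0) = 27
v[6] = max(4+27-3, 9+23-3, 14+14-3, 23+9-3, 27+4-3, 18+0) = 29
v[7] = max(4+29-3, 9+27-3, 14+23-3, …, 18+4-3, 18+0) = 34
One optimal plan: pieces 4 + 3 (1 cut) → 37 − 3 = 34.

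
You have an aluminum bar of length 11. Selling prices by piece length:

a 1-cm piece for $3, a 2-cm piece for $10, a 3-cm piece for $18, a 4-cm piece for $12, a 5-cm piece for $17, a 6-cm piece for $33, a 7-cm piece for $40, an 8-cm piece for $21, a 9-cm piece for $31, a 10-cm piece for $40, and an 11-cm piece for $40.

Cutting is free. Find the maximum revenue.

Build v[k] bottom-up: v[k] = max over allowed piece i of (p[i] + v[k−i]).
v[1] = 3
v[2] = max(3+3, 10+0) = 10
v[3] = max(3+10, 10+3, 18+0) = 18
v[4] = max(3+18, 10+10, 18+3, 12+0) = 21
v[5] = max(3+21, 10+18, 18+10, 12+3, 17+0) = 28
v[6] = max(3+28, 10+21, 18+18, 12+10, 17+3, 33+0) = 36
v[7] = max(3+36, 10+28, 18+21, …, 33+3, 40+0) = 40
v[8] = max(3+40, 10+36, 18+28, …, 40+3, 21+0) = 46
v[9] = max(3+46, 10+40, 18+36, …, 21+3, 31+0) = 54
v[10] = max(3+54, 10+46, 18+40, …, 31+3, 40+0) = 58
v[11] = max(3+58, 10+54, 18+46, …, 40+3, 40+0) = 64
One optimal cutting: 3 + 3 + 3 + 2 → $18 + $18 + $18 + $10 = $64.

64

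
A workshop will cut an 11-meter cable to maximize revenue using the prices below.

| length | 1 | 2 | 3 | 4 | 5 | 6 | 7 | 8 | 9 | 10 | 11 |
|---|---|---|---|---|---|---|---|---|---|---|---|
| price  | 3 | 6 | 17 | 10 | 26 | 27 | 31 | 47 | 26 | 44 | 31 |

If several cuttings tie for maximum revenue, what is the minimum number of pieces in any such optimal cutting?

Let r[k] be the best obtainable value from length k. For each k, try every first piece i and keep the best of price[i] + r[k−i].
r[1] = 3
r[2] = max(3+3, 6+0) = 6
r[3] = max(3+6, 6+3, 17+0) = 17
r[4] = max(3+17, 6+6, 17+3, 10+0) = 20
r[5] = max(3+20, 6+17, 17+6, 10+3, 26+0) = 26
r[6] = max(3+26, 6+20, 17+17, 10+6, 26+3, 27+0) = 34
r[7] = max(3+34, 6+26, 17+20, …, 27+3, 31+0) = 37
r[8] = max(3+37, 6+34, 17+26, …, 31+3, 47+0) = 47
r[9] = max(3+47, 6+37, 17+34, …, 47+3, 26+0) = 51
r[10] = max(3+51, 6+47, 17+37, …, 26+3, 44+0) = 54
r[11] = max(3+54, 6+51, 17+47, …, 44+3, 31+0) = 64
Maximum revenue is $64.
Now minimize piece count subject to staying optimal: for each k, pieces[k] = 1 + min over i with p[i]+r[k−i]=r[k] of pieces[k−i].
pieces[8] = 1
pieces[9] = 3
pieces[10] = 4
pieces[11] = 2

2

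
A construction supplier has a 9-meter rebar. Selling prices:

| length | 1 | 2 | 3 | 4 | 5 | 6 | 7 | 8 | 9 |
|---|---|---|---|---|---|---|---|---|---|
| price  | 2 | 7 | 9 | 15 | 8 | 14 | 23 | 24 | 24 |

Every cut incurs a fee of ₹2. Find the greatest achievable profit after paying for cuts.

28

Let net[k] be the best obtainable value from length k. For each k, try every first piece i and keep the best of price[i] + net[k−i] minus the 2 cut fee when i<k.
net[1] = 2
net[2] = max(2+2-2, 7+0) = 7
net[3] = max(2+7-2, 7+2-2, 9+0) = 9
net[4] = max(2+9-2, 7+7-2, 9+2-2, 15+0) = 15
net[5] = max(2+15-2, 7+9-2, 9+7-2, 15+2-2, 8+0) = 15
net[6] = max(2+15-2, 7+15-2, 9+9-2, 15+7-2, 8+2-2, 14+0) = 20
net[7] = max(2+20-2, 7+15-2, 9+15-2, …, 14+2-2, 23+0) = 23
net[8] = max(2+23-2, 7+20-2, 9+15-2, …, 23+2-2, 24+0) = 28
net[9] = max(2+28-2, 7+23-2, 9+20-2, …, 24+2-2, 24+0) = 28
One optimal plan: pieces 4 + 4 + 1 (2 cuts) → ₹32 − ₹4 = ₹28.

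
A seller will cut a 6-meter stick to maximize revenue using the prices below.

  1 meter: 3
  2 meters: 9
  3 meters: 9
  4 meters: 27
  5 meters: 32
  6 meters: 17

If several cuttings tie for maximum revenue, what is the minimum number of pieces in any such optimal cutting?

Build r[k] bottom-up: r[k] = max over allowed piece i of (p[i] + r[k−i]).
r[1] = 3
r[2] = 9
r[3] = 12  (first piece 1, then r[2]=9)
r[4] = 27
r[5] = 32
r[6] = 36  (first piece 2, then r[4]=27)
Maximum revenue is 36.
Now minimize piece count subject to staying optimal: for each k, pieces[k] = 1 + min over i with p[i]+r[k−i]=r[k] of pieces[k−i].
pieces[3] = 2
pieces[4] = 1
pieces[5] = 1
pieces[6] = 2

2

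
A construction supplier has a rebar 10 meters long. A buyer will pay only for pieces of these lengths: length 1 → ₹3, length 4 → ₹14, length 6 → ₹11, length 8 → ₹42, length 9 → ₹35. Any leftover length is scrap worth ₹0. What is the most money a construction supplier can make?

Let r[k] be the best obtainable value from length k. For each k, try every first piece i and keep the best of price[i] + r[k−i].
r[1] = 3
r[2] = 6  (first piece 1, then r[1]=3)
r[3] = 9  (first piece 1, then r[2]=6)
r[4] = max(3+9, 14+0) = 14
r[5] = max(3+14, 14+3) = 17
r[6] = max(3+17, 14+6, 11+0) = 20
r[7] = max(3+20, 14+9, 11+3) = 23
r[8] = max(3+23, 14+14, 11+6, 42+0) = 42
r[9] = max(3+42, 14+17, 11+9, 42+3, 35+0) = 45
r[10] = max(3+45, 14+20, 11+14, 42+6, 35+3) = 48
One optimal cutting: 8 + 1 + 1 → ₹48.

48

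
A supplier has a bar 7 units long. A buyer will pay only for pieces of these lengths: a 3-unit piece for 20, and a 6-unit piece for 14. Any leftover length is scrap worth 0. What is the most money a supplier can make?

Let f[k] be the best obtainable value from length k. For each k, try every first piece i and keep the best of price[i] + f[k−i].
f[1] = 0
f[2] = 0
f[3] = 20
f[4] = 20
f[5] = 20
f[6] = 40  (first piece 3, then f[3]=20)
f[7] = 40
One optimal cutting: pieces 3 + 3 with 1 unit of scrap → 40.

40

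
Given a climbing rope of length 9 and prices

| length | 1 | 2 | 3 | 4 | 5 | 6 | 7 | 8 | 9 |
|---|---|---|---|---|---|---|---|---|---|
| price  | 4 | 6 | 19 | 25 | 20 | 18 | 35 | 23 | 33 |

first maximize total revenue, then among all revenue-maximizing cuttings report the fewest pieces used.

3

Consider every possible first cut. r[k] is the best of p[i]+r[k−i] over all sellable i≤k.
r[1] = 4
r[2] = 8  (first piece 1, then r[1]=4)
r[3] = 19
r[4] = 25
r[5] = 29  (first piece 1, then r[4]=25)
r[6] = 38  (first piece 3, then r[3]=19)
r[7] = 44  (first piece 3, then r[4]=25)
r[8] = 50  (first piece 4, then r[4]=25)
r[9] = 57  (first piece 3, then r[6]=38)
Maximum revenue is €57.
Now minimize piece count subject to staying optimal: for each k, pieces[k] = 1 + min over i with p[i]+r[k−i]=r[k] of pieces[k−i].
pieces[6] = 2
pieces[7] = 2
pieces[8] = 2
pieces[9] = 3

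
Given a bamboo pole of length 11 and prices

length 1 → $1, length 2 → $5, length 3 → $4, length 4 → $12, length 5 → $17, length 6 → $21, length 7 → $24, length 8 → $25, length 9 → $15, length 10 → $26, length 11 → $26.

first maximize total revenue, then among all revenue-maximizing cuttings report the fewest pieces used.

Let r[k] be the best obtainable value from length k. For each k, try every first piece i and keep the best of price[i] + r[k−i].
r[1] = 1
r[2] = 5
r[3] = 6  (first piece 1, then r[2]=5)
r[4] = 12
r[5] = 17
r[6] = 21
r[7] = 24
r[8] = 26  (first piece 2, then r[6]=21)
r[9] = 29  (first piece 2, then r[7]=24)
r[10] = 34  (first piece 5, then r[5]=17)
r[11] = 38  (first piece 5, then r[6]=21)
Maximum revenue is $38.
Now minimize piece count subject to staying optimal: for each k, pieces[k] = 1 + min over i with p[i]+r[k−i]=r[k] of pieces[k−i].
pieces[8] = 2
pieces[9] = 2
pieces[10] = 2
pieces[11] = 2

2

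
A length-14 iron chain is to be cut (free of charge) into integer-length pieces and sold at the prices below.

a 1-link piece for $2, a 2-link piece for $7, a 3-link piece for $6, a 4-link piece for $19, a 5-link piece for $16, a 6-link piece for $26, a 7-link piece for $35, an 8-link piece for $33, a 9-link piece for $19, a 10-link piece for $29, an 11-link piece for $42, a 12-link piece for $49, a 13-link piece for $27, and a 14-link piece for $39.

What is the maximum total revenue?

Let best[k] be the best obtainable value from length k. For each k, try every first piece i and keep the best of price[i] + best[k−i].
best[1] = 2
best[2] = max(2+2, 7+0) = 7
best[3] = max(2+7, 7+2, 6+0) = 9
best[4] = max(2+9, 7+7, 6+2, 19+0) = 19
best[5] = max(2+19, 7+9, 6+7, 19+2, 16+0) = 21
best[6] = max(2+21, 7+19, 6+9, 19+7, 16+2, 26+0) = 26
best[7] = max(2+26, 7+21, 6+19, …, 26+2, 35+0) = 35
best[8] = max(2+35, 7+26, 6+21, …, 35+2, 33+0) = 38
best[9] = max(2+38, 7+35, 6+26, …, 33+2, 19+0) = 42
best[10] = max(2+42, 7+38, 6+35, …, 19+2, 29+0) = 45
best[11] = max(2+45, 7+42, 6+38, …, 29+2, 42+0) = 54
best[12] = max(2+54, 7+45, 6+42, …, 42+2, 49+0) = 57
best[13] = max(2+57, 7+54, 6+45, …, 49+2, 27+0) = 61
best[14] = max(2+61, 7+57, 6+54, …, 27+2, 39+0) = 70
One optimal cutting: 7 + 7 → $35 + $35 = $70.

70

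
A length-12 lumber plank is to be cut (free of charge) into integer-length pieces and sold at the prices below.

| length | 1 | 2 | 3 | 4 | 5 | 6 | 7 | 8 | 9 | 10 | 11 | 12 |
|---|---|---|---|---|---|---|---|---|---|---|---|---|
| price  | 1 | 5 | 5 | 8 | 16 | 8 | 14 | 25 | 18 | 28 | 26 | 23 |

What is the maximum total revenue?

37

Build R[k] bottom-up: R[k] = max over allowed piece i of (p[i] + R[k−i]).
R[1] = 1
R[2] = 5
R[3] = 6  (first piece 1, then R[2]=5)
R[4] = 10  (first piece 2, then R[2]=5)
R[5] = 16
R[6] = 17  (first piece 1, then R[5]=16)
R[7] = 21  (first piece 2, then R[5]=16)
R[8] = 25
R[9] = 26  (first piece 1, then R[8]=25)
R[10] = 32  (first piece 5, then R[5]=16)
R[11] = 33  (first piece 1, then R[10]=32)
R[12] = 37  (first piece 2, then R[10]=32)
One optimal cutting: 5 + 5 + 2 → $16 + $16 + $5 = $37.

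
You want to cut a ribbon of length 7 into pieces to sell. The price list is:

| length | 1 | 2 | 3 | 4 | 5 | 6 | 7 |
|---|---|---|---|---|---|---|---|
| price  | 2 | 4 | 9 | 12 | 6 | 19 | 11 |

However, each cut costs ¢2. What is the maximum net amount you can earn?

19

Consider every possible first cut. r[k] is the best of p[i]+r[k−i] over all sellable i≤k, charging 2 whenever i<k.
r[1] = 2
r[2] = max(2+2-2, 4+0) = 4
r[3] = max(2+4-2, 4+2-2, 9+0) = 9
r[4] = max(2+9-2, 4+4-2, 9+2-2, 12+0) = 12
r[5] = max(2+12-2, 4+9-2, 9+4-2, 12+2-2, 6+0) = 12
r[6] = max(2+12-2, 4+12-2, 9+9-2, 12+4-2, 6+2-2, 19+0) = 19
r[7] = max(2+19-2, 4+12-2, 9+12-2, …, 19+2-2, 11+0) = 19
One optimal plan: pieces 6 + 1 (1 cut) → ¢21 − ¢2 = ¢19.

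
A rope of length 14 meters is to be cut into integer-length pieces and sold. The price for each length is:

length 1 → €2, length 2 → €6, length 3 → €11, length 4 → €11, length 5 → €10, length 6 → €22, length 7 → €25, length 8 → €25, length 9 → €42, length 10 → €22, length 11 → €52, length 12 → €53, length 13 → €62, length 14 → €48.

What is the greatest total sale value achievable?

Build v[k] bottom-up: v[k] = max over allowed piece i of (p[i] + v[k−i]).
v[1] = 2
v[2] = max(2+2, 6+0) = 6
v[3] = max(2+6, 6+2, 11+0) = 11
v[4] = max(2+11, 6+6, 11+2, 11+0) = 13
v[5] = max(2+13, 6+11, 11+6, 11+2, 10+0) = 17
v[6] = max(2+17, 6+13, 11+11, 11+6, 10+2, 22+0) = 22
v[7] = max(2+22, 6+17, 11+13, …, 22+2, 25+0) = 25
v[8] = max(2+25, 6+22, 11+17, …, 25+2, 25+0) = 28
v[9] = max(2+28, 6+25, 11+22, …, 25+2, 42+0) = 42
v[10] = max(2+42, 6+28, 11+25, …, 42+2, 22+0) = 44
v[11] = max(2+44, 6+42, 11+28, …, 22+2, 52+0) = 52
v[12] = max(2+52, 6+44, 11+42, …, 52+2, 53+0) = 54
v[13] = max(2+54, 6+52, 11+44, …, 53+2, 62+0) = 62
v[14] = max(2+62, 6+54, 11+52, …, 62+2, 48+0) = 64
One optimal cutting: 13 + 1 → €62 + €2 = €64.

64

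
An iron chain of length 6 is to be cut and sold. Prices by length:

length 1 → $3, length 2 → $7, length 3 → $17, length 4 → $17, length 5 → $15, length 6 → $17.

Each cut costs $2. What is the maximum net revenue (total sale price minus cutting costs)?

32

Build net[k] bottom-up: net[k] = max over allowed piece i of (p[i] + net[k−i]) − 2 per cut.
net[1] = 3
net[2] = max(3+3-2, 7+0) = 7
net[3] = max(3+7-2, 7+3-2, 17+0) = 17
net[4] = max(3+17-2, 7+7-2, 17+3-2, 17+0) = 18
net[5] = max(3+18-2, 7+17-2, 17+7-2, 17+3-2, 15+0) = 22
net[6] = max(3+22-2, 7+18-2, 17+17-2, 17+7-2, 15+3-2, 17+0) = 32
One optimal plan: pieces 3 + 3 (1 cut) → $34 − $2 = $32.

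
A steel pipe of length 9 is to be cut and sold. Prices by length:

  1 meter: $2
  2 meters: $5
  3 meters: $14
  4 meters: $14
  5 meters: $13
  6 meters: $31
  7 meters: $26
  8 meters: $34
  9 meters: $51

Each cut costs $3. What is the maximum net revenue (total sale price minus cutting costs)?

Consider every possible first cut. r[k] is the best of p[i]+r[k−i] over all sellable i≤k, charging 3 whenever i<k.
r[1] = 2
r[2] = 5
r[3] = 14
r[4] = 14
r[5] = 16  (first piece 2, then r[3]=14)
r[6] = 31
r[7] = 30  (first piece 1, then r[6]=31)
r[8] = 34
r[9] = 51
Best is to make no cuts and sell whole for $51.

51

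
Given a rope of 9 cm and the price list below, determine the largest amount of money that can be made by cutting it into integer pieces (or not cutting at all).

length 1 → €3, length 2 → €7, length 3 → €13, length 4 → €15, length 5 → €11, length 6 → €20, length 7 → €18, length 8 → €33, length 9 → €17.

39

Build R[k] bottom-up: R[k] = max over allowed piece i of (p[i] + R[k−i]).
R[1] = 3
R[2] = max(3+3, 7+0) = 7
R[3] = max(3+7, 7+3, 13+0) = 13
R[4] = max(3+13, 7+7, 13+3, 15+0) = 16
R[5] = max(3+16, 7+13, 13+7, 15+3, 11+0) = 20
R[6] = max(3+20, 7+16, 13+13, 15+7, 11+3, 20+0) = 26
R[7] = max(3+26, 7+20, 13+16, …, 20+3, 18+0) = 29
R[8] = max(3+29, 7+26, 13+20, …, 18+3, 33+0) = 33
R[9] = max(3+33, 7+29, 13+26, …, 33+3, 17+0) = 39
One optimal cutting: 3 + 3 + 3 → €13 + €13 + €13 = €39.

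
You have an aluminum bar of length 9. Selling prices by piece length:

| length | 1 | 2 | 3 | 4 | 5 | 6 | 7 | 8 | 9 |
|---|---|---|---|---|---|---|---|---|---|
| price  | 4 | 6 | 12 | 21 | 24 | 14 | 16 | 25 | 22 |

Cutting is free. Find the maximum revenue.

Build best[k] bottom-up: best[k] = max over allowed piece i of (p[i] + best[k−i]).
best[1] = 4
best[2] = 8  (first piece 1, then best[1]=4)
best[3] = 12  (first piece 1, then best[2]=8)
best[4] = 21
best[5] = 25  (first piece 1, then best[4]=21)
best[6] = 29  (first piece 1, then best[5]=25)
best[7] = 33  (first piece 1, then best[6]=29)
best[8] = 42  (first piece 4, then best[4]=21)
best[9] = 46  (first piece 1, then best[8]=42)
One optimal cutting: 4 + 4 + 1 → $21 + $21 + $4 = $46.

46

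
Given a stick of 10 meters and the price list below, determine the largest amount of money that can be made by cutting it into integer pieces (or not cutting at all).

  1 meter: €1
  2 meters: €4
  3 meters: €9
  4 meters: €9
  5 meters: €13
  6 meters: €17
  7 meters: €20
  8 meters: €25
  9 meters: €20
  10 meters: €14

Let best[k] be the best obtainable value from length k. For each k, try every first piece i and keep the best of price[i] + best[k−i].
best[1] = 1
best[2] = max(1+1, 4+0) = 4
best[3] = max(1+4, 4+1, 9+0) = 9
best[4] = max(1+9, 4+4, 9+1, 9+0) = 10
best[5] = max(1+10, 4+9, 9+4, 9+1, 13+0) = 13
best[6] = max(1+13, 4+10, 9+9, 9+4, 13+1, 17+0) = 18
best[7] = max(1+18, 4+13, 9+10, …, 17+1, 20+0) = 20
best[8] = max(1+20, 4+18, 9+13, …, 20+1, 25+0) = 25
best[9] = max(1+25, 4+20, 9+18, …, 25+1, 20+0) = 27
best[10] = max(1+27, 4+25, 9+20, …, 20+1, 14+0) = 29
One optimal cutting: 8 + 2 → €25 + €4 = €29.

29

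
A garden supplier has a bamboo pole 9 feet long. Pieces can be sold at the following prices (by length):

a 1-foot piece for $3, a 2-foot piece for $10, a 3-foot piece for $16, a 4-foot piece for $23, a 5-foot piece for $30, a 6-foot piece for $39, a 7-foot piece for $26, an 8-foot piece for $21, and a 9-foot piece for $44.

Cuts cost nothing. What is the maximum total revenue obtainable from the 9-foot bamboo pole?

Let best[k] be the best obtainable value from length k. For each k, try every first piece i and keep the best of price[i] + best[k−i].
best[1] = 3
best[2] = max(3+3, 10+0) = 10
best[3] = max(3+10, 10+3, 16+0) = 16
best[4] = max(3+16, 10+10, 16+3, 23+0) = 23
best[5] = max(3+23, 10+16, 16+10, 23+3, 30+0) = 30
best[6] = max(3+30, 10+23, 16+16, 23+10, 30+3, 39+0) = 39
best[7] = max(3+39, 10+30, 16+23, …, 39+3, 26+0) = 42
best[8] = max(3+42, 10+39, 16+30, …, 26+3, 21+0) = 49
best[9] = max(3+49, 10+42, 16+39, …, 21+3, 44+0) = 55
One optimal cutting: 6 + 3 → $39 + $16 = $55.

55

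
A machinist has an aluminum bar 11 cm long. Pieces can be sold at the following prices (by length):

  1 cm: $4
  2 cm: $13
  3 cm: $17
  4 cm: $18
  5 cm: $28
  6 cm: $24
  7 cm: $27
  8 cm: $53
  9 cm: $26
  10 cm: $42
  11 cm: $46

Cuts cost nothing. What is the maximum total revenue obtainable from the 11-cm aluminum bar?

Consider every possible first cut. R[k] is the best of p[i]+R[k−i] over all sellable i≤k.
R[1] = 4
R[2] = max(4+4, 13+0) = 13
R[3] = max(4+13, 13+4, 17+0) = 17
R[4] = max(4+17, 13+13, 17+4, 18+0) = 26
R[5] = max(4+26, 13+17, 17+13, 18+4, 28+0) = 30
R[6] = max(4+30, 13+26, 17+17, 18+13, 28+4, 24+0) = 39
R[7] = max(4+39, 13+30, 17+26, …, 24+4, 27+0) = 43
R[8] = max(4+43, 13+39, 17+30, …, 27+4, 53+0) = 53
R[9] = max(4+53, 13+43, 17+39, …, 53+4, 26+0) = 57
R[10] = max(4+57, 13+53, 17+43, …, 26+4, 42+0) = 66
R[11] = max(4+66, 13+57, 17+53, …, 42+4, 46+0) = 70
One optimal cutting: 8 + 2 + 1 → $53 + $13 + $4 = $70.

70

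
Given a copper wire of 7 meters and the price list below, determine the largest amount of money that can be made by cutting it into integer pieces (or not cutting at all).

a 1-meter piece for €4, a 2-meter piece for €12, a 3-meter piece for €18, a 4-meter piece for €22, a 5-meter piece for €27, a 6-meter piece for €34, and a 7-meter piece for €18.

42

Consider every possible first cut. best[k] is the best of p[i]+best[k−i] over all sellable i≤k.
best[1] = 4
best[2] = 12
best[3] = 18
best[4] = 24  (first piece 2, then best[2]=12)
best[5] = 30  (first piece 2, then best[3]=18)
best[6] = 36  (first piece 2, then best[4]=24)
best[7] = 42  (first piece 2, then best[5]=30)
One optimal cutting: 3 + 2 + 2 → €18 + €12 + €12 = €42.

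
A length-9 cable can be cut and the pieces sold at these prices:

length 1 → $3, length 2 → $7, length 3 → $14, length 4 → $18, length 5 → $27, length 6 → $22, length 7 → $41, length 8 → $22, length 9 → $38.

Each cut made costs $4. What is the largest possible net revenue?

44

Build net[k] bottom-up: net[k] = max over allowed piece i of (p[i] + net[k−i]) − 4 per cut.
net[1] = 3
net[2] = 7
net[3] = 14
net[4] = 18
net[5] = 27
net[6] = 26  (first piece 1, then net[5]=27)
net[7] = 41
net[8] = 40  (first piece 1, then net[7]=41)
net[9] = 44  (first piece 2, then net[7]=41)
One optimal plan: pieces 7 + 2 (1 cut) → $48 − $4 = $44.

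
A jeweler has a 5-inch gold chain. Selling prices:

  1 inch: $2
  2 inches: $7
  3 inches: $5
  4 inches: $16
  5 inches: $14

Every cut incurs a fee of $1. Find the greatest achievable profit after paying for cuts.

Consider every possible first cut. r[k] is the best of p[i]+r[k−i] over all sellable i≤k, charging 1 whenever i<k.
r[1] = 2
r[2] = max(2+2-1, 7+0) = 7
r[3] = max(2+7-1, 7+2-1, 5+0) = 8
r[4] = max(2+8-1, 7+7-1, 5+2-1, 16+0) = 16
r[5] = max(2+16-1, 7+8-1, 5+7-1, 16+2-1, 14+0) = 17
One optimal plan: pieces 4 + 1 (1 cut) → $18 − $1 = $17.

17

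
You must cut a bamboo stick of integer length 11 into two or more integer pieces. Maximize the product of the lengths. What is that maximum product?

54

Define m[k] = max over 1≤i<k of i · max(k−i, m[k−i]); the inner max lets the remainder stay uncut if that's better.
m[2] = 1·max(1,0) = 1·1 = 1
m[3] = 1·max(2,1) = 1·2 = 2
m[4] = 2·max(2,1) = 2·2 = 4
m[5] = 2·max(3,2) = 2·3 = 6
m[6] = 3·max(3,2) = 3·3 = 9
m[7] = 2·max(5,6) = 2·6 = 12
m[8] = 2·max(6,9) = 2·9 = 18
m[9] = 3·max(6,9) = 3·9 = 27
m[10] = 2·max(8,18) = 2·18 = 36
m[11] = 2·max(9,27) = 2·27 = 54
One optimal split: 3 + 3 + 3 + 2; product 3·3·3·2 = 54.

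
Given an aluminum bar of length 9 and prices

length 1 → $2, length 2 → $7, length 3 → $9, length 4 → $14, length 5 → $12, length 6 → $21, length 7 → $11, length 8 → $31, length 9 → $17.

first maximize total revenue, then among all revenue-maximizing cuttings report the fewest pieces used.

Consider every possible first cut. r[k] is the best of p[i]+r[k−i] over all sellable i≤k.
r[1] = 2
r[2] = 7
r[3] = 9  (first piece 1, then r[2]=7)
r[4] = 14  (first piece 2, then r[2]=7)
r[5] = 16  (first piece 1, then r[4]=14)
r[6] = 21  (first piece 2, then r[4]=14)
r[7] = 23  (first piece 1, then r[6]=21)
r[8] = 31
r[9] = 33  (first piece 1, then r[8]=31)
Maximum revenue is $33.
Now minimize piece count subject to staying optimal: for each k, pieces[k] = 1 + min over i with p[i]+r[k−i]=r[k] of pieces[k−i].
pieces[6] = 1
pieces[7] = 2
pieces[8] = 1
pieces[9] = 2

2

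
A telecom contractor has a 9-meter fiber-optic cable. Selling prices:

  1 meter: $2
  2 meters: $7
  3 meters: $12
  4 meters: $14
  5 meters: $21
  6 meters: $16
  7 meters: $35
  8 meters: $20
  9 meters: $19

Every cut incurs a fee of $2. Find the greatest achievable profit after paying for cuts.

40

Consider every possible first cut. net[k] is the best of p[i]+net[k−i] over all sellable i≤k, charging 2 whenever i<k.
net[1] = 2
net[2] = 7
net[3] = 12
net[4] = 14
net[5] = 21
net[6] = 22  (first piece 3, then net[3]=12)
net[7] = 35
net[8] = 35  (first piece 1, then net[7]=35)
net[9] = 40  (first piece 2, then net[7]=35)
One optimal plan: pieces 7 + 2 (1 cut) → $42 − $2 = $40.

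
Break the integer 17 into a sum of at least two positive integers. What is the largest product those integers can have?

Define g[k] = max over 1≤i<k of i · max(k−i, g[k−i]); the inner max lets the remainder stay uncut if that's better.
g[2] = 1·max(1,0) = 1·1 = 1
g[3] = 1·max(2,1) = 1·2 = 2
g[4] = 2·max(2,1) = 2·2 = 4
g[5] = 2·max(3,2) = 2·3 = 6
g[6] = 3·max(3,2) = 3·3 = 9
g[7] = 2·max(5,6) = 2·6 = 12
g[8] = 2·max(6,9) = 2·9 = 18
g[9] = 3·max(6,9) = 3·9 = 27
g[10] = 2·max(8,18) = 2·18 = 36
g[11] = 2·max(9,27) = 2·27 = 54
g[12] = 3·max(9,27) = 3·27 = 81
g[13] = 2·max(11,54) = 2·54 = 108
g[14] = 2·max(12,81) = 2·81 = 162
g[15] = 3·max(12,81) = 3·81 = 243
g[16] = 2·max(14,162) = 2·162 = 324
g[17] = 2·max(15,243) = 2·243 = 486
One optimal split: 3 + 3 + 3 + 3 + 3 + 2; product 3·3·3·3·3·2 = 486.

486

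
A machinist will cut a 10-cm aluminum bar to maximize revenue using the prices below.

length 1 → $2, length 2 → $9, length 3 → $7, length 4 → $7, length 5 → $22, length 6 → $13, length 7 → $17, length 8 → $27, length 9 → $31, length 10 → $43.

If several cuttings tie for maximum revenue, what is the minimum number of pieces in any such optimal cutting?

5

Let r[k] be the best obtainable value from length k. For each k, try every first piece i and keep the best of price[i] + r[k−i].
r[1] = 2
r[2] = 9
r[3] = 11  (first piece 1, then r[2]=9)
r[4] = 18  (first piece 2, then r[2]=9)
r[5] = 22
r[6] = 27  (first piece 2, then r[4]=18)
r[7] = 31  (first piece 2, then r[5]=22)
r[8] = 36  (first piece 2, then r[6]=27)
r[9] = 40  (first piece 2, then r[7]=31)
r[10] = 45  (first piece 2, then r[8]=36)
Maximum revenue is $45.
Now minimize piece count subject to staying optimal: for each k, pieces[k] = 1 + min over i with p[i]+r[k−i]=r[k] of pieces[k−i].
pieces[7] = 2
pieces[8] = 4
pieces[9] = 3
pieces[10] = 5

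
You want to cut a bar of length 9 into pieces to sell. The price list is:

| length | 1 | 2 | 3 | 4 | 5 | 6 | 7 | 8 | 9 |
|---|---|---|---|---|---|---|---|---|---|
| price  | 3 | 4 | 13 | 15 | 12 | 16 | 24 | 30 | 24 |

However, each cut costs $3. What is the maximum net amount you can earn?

33

Build r[k] bottom-up: r[k] = max over allowed piece i of (p[i] + r[k−i]) − 3 per cut.
r[1] = 3
r[2] = 4
r[3] = 13
r[4] = 15
r[5] = 15  (first piece 1, then r[4]=15)
r[6] = 23  (first piece 3, then r[3]=13)
r[7] = 25  (first piece 3, then r[4]=15)
r[8] = 30
r[9] = 33  (first piece 3, then r[6]=23)
One optimal plan: pieces 3 + 3 + 3 (2 cuts) → $39 − $6 = $33.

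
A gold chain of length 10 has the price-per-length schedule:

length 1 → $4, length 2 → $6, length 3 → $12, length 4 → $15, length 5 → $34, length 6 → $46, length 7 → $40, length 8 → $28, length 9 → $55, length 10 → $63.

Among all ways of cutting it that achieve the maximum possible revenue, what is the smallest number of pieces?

Consider every possible first cut. r[k] is the best of p[i]+r[k−i] over all sellable i≤k.
r[1] = 4
r[2] = max(4+4, 6+0) = 8
r[3] = max(4+8, 6+4, 12+0) = 12
r[4] = max(4+12, 6+8, 12+4, 15+0) = 16
r[5] = max(4+16, 6+12, 12+8, 15+4, 34+0) = 34
r[6] = max(4+34, 6+16, 12+12, 15+8, 34+4, 46+0) = 46
r[7] = max(4+46, 6+34, 12+16, …, 46+4, 40+0) = 50
r[8] = max(4+50, 6+46, 12+34, …, 40+4, 28+0) = 54
r[9] = max(4+54, 6+50, 12+46, …, 28+4, 55+0) = 58
r[10] = max(4+58, 6+54, 12+50, …, 55+4, 63+0) = 68
Maximum revenue is $68.
Now minimize piece count subject to staying optimal: for each k, pieces[k] = 1 + min over i with p[i]+r[k−i]=r[k] of pieces[k−i].
pieces[7] = 2
pieces[8] = 3
pieces[9] = 2
pieces[10] = 2

2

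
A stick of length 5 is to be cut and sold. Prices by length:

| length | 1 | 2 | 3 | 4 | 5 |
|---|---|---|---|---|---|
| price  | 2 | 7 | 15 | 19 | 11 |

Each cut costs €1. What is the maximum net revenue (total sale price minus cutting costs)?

Let v[k] be the best obtainable value from length k. For each k, try every first piece i and keep the best of price[i] + v[k−i] minus the 1 cut fee when i<k.
v[1] = 2
v[2] = 7
v[3] = 15
v[4] = 19
v[5] = 21  (first piece 2, then v[3]=15)
One optimal plan: pieces 3 + 2 (1 cut) → €22 − €1 = €21.

21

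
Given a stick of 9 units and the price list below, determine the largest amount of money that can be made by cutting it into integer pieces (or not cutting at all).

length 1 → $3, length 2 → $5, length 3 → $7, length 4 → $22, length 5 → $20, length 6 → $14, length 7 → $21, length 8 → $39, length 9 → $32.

Build r[k] bottom-up: r[k] = max over allowed piece i of (p[i] + r[k−i]).
r[1] = 3
r[2] = 6  (first piece 1, then r[1]=3)
r[3] = 9  (first piece 1, then r[2]=6)
r[4] = 22
r[5] = 25  (first piece 1, then r[4]=22)
r[6] = 28  (first piece 1, then r[5]=25)
r[7] = 31  (first piece 1, then r[6]=28)
r[8] = 44  (first piece 4, then r[4]=22)
r[9] = 47  (first piece 1, then r[8]=44)
One optimal cutting: 4 + 4 + 1 → $22 + $22 + $3 = $47.

47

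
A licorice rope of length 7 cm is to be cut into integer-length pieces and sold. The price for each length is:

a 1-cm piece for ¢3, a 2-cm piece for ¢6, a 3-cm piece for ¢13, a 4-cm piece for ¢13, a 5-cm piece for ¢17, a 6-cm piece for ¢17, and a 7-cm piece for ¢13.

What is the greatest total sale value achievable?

Let best[k] be the best obtainable value from length k. For each k, try every first piece i and keep the best of price[i] + best[k−i].
best[1] = 3
best[2] = 6  (first piece 1, then best[1]=3)
best[3] = 13
best[4] = 16  (first piece 1, then best[3]=13)
best[5] = 19  (first piece 1, then best[4]=16)
best[6] = 26  (first piece 3, then best[3]=13)
best[7] = 29  (first piece 1, then best[6]=26)
One optimal cutting: 3 + 3 + 1 → ¢13 + ¢13 + ¢3 = ¢29.

29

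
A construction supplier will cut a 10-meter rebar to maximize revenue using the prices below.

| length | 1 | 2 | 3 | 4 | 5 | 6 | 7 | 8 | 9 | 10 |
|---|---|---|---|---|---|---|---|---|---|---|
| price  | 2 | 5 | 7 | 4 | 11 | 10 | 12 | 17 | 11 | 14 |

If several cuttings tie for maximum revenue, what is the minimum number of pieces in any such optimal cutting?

5

Consider every possible first cut. r[k] is the best of p[i]+r[k−i] over all sellable i≤k.
r[1] = 2
r[2] = 5
r[3] = 7  (first piece 1, then r[2]=5)
r[4] = 10  (first piece 2, then r[2]=5)
r[5] = 12  (first piece 1, then r[4]=10)
r[6] = 15  (first piece 2, then r[4]=10)
r[7] = 17  (first piece 1, then r[6]=15)
r[8] = 20  (first piece 2, then r[6]=15)
r[9] = 22  (first piece 1, then r[8]=20)
r[10] = 25  (first piece 2, then r[8]=20)
Maximum revenue is ₹25.
Now minimize piece count subject to staying optimal: for each k, pieces[k] = 1 + min over i with p[i]+r[k−i]=r[k] of pieces[k−i].
pieces[7] = 3
pieces[8] = 4
pieces[9] = 4
pieces[10] = 5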